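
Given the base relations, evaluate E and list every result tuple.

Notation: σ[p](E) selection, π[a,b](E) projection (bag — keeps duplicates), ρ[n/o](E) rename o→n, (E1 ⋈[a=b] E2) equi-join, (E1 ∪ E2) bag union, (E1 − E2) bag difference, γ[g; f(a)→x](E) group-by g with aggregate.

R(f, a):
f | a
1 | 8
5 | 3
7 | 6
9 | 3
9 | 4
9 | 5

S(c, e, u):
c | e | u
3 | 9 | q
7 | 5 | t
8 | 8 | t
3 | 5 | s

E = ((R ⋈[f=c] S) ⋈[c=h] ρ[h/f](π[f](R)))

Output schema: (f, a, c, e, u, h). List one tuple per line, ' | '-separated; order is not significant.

Row counts bottom-up:
  R → 6
  S → 4
  (R ⋈[f=c] S) → 1
  R → 6
  π[f](R) → 6
  ρ[h/f](π[f](R)) → 6
  ((R ⋈[f=c] S) ⋈[c=h] ρ[h/f](π[f](R))) → 1

== RESULT ==
f | a | c | e | u | h
7 | 6 | 7 | 5 | t | 7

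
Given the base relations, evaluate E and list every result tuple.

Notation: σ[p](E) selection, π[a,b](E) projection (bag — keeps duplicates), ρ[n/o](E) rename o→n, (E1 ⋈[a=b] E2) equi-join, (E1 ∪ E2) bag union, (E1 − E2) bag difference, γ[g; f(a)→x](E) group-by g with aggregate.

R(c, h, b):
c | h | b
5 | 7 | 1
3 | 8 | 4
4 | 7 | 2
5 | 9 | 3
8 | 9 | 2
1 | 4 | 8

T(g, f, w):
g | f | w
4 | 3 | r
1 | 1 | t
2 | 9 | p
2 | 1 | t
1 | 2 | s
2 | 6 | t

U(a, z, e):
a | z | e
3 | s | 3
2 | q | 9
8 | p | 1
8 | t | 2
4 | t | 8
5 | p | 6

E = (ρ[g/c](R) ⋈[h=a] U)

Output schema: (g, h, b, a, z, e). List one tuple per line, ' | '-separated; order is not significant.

Stepwise |·|:
  R → 6
  ρ[g/c](R) → 6
  U → 6
  (ρ[g/c](R) ⋈[h=a] U) → 3

== RESULT ==
g | h | b | a | z | e
1 | 4 | 8 | 4 | t | 8
3 | 8 | 4 | 8 | p | 1
3 | 8 | 4 | 8 | t | 2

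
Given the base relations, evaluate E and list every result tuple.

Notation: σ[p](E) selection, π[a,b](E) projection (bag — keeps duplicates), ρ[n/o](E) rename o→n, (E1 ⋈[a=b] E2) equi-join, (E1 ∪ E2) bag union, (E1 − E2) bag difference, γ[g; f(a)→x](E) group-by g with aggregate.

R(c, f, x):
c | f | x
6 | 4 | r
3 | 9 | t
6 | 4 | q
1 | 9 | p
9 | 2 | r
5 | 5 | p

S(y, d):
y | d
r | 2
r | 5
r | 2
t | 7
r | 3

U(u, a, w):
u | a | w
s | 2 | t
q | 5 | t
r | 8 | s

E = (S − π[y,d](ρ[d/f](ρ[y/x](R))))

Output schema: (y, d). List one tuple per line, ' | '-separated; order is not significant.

Row counts bottom-up:
  S → 5
  R → 6
  ρ[y/x](R) → 6
  ρ[d/f](ρ[y/x](R)) → 6
  π[y,d](ρ[d/f](ρ[y/x](R))) → 6
  (S − π[y,d](ρ[d/f](ρ[y/x](R)))) → 4

== RESULT ==
y | d
r | 2
r | 3
r | 5
t | 7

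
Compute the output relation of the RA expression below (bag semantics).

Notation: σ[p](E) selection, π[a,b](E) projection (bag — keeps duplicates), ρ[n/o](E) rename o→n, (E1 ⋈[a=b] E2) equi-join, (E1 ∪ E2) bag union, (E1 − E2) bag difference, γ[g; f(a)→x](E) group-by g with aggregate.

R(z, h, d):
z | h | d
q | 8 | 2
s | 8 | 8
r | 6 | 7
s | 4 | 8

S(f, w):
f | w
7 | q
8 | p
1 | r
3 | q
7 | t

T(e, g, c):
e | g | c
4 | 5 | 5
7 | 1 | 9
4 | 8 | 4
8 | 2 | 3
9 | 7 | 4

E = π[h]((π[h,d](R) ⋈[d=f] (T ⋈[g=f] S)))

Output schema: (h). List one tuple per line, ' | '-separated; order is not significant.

Per-node cardinality:
  R → 4
  π[h,d](R) → 4
  T → 5
  S → 5
  (T ⋈[g=f] S) → 4
  (π[h,d](R) ⋈[d=f] (T ⋈[g=f] S)) → 4
  π[h]((π[h,d](R) ⋈[d=f] (T ⋈[g=f] S))) → 4

== RESULT ==
h
4
6
6
8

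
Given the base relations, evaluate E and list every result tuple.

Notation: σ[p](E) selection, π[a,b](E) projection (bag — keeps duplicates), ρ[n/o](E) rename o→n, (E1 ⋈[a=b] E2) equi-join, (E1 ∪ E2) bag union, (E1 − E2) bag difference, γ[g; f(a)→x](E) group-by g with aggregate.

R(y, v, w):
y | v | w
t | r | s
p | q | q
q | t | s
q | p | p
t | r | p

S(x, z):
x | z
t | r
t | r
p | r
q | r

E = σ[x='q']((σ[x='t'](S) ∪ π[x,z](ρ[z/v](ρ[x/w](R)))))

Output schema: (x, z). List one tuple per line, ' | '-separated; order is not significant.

Row counts bottom-up:
  S → 4
  σ[x='t'](S) → 2
  R → 5
  ρ[x/w](R) → 5
  ρ[z/v](ρ[x/w](R)) → 5
  π[x,z](ρ[z/v](ρ[x/w](R))) → 5
  (σ[x='t'](S) ∪ π[x,z](ρ[z/v](ρ[x/w](R)))) → 7
  σ[x='q']((σ[x='t'](S) ∪ π[x,z](ρ[z/v](ρ[x/w](R))))) → 1

== RESULT ==
x | z
q | q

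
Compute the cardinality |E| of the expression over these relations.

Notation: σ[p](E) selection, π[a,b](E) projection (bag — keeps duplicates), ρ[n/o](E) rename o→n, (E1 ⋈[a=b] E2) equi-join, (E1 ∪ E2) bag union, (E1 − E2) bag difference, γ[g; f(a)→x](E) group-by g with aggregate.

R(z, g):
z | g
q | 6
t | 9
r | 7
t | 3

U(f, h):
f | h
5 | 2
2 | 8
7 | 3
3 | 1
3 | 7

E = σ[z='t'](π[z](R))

Subexpression sizes:
  R → 4
  π[z](R) → 4
  σ[z='t'](π[z](R)) → 2

|E| = 2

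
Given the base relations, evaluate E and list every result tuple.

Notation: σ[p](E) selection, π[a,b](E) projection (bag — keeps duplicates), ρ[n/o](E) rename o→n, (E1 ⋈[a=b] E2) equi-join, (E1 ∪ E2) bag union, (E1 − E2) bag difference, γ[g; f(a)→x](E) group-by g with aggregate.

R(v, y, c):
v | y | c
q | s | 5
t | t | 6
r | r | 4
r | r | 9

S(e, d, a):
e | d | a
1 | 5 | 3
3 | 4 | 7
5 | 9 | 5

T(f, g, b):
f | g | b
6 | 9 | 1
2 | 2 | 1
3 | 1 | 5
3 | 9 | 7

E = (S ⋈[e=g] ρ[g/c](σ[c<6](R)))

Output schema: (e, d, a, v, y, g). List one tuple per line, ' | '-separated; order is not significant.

Per-node cardinality:
  S → 3
  R → 4
  σ[c<6](R) → 2
  ρ[g/c](σ[c<6](R)) → 2
  (S ⋈[e=g] ρ[g/c](σ[c<6](R))) → 1

== RESULT ==
e | d | a | v | y | g
5 | 9 | 5 | q | s | 5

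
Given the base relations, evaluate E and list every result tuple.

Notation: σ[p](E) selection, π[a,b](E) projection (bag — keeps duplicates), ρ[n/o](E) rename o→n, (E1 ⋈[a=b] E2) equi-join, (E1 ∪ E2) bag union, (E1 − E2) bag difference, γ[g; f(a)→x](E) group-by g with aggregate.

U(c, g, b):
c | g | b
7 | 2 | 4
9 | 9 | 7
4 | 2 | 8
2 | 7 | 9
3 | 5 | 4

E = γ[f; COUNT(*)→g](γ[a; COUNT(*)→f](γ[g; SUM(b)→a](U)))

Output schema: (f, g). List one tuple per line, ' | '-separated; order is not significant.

Row counts bottom-up:
  U → 5
  γ[g; SUM(b)→a](U) → 4
  γ[a; COUNT(*)→f](γ[g; SUM(b)→a](U)) → 4
  γ[f; COUNT(*)→g](γ[a; COUNT(*)→f](γ[g; SUM(b)→a](U))) → 1

== RESULT ==
f | g
1 | 4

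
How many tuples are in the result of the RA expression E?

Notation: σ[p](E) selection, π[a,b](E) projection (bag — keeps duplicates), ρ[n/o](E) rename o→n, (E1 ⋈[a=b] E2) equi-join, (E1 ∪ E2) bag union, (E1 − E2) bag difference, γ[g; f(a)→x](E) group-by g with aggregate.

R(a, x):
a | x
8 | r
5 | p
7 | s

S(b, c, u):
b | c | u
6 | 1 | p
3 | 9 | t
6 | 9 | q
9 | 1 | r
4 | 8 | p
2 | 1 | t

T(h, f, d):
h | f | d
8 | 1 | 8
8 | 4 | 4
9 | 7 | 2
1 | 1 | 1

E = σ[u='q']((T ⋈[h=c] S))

Subexpression sizes:
  T → 4
  S → 6
  (T ⋈[h=c] S) → 7
  σ[u='q']((T ⋈[h=c] S)) → 1

|E| = 1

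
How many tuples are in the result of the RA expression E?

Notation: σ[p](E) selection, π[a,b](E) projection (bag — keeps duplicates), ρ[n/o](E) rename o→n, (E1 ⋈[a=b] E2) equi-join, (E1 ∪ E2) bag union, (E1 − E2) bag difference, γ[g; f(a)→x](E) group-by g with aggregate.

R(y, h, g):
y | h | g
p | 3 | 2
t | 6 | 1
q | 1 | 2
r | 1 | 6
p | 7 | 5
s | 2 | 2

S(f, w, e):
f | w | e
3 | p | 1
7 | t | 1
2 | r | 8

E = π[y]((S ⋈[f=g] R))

Per-node cardinality:
  S → 3
  R → 6
  (S ⋈[f=g] R) → 3
  π[y]((S ⋈[f=g] R)) → 3

|E| = 3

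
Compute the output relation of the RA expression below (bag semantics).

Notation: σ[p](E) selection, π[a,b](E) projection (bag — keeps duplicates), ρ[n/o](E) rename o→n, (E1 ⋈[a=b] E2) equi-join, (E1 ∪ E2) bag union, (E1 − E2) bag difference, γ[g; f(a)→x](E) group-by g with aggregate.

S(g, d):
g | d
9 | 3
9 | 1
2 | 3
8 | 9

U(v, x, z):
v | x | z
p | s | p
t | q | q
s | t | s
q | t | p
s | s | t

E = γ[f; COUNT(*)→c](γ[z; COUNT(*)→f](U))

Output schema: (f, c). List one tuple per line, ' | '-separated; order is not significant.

Subexpression sizes:
  U → 5
  γ[z; COUNT(*)→f](U) → 4
  γ[f; COUNT(*)→c](γ[z; COUNT(*)→f](U)) → 2

== RESULT ==
f | c
1 | 3
2 | 1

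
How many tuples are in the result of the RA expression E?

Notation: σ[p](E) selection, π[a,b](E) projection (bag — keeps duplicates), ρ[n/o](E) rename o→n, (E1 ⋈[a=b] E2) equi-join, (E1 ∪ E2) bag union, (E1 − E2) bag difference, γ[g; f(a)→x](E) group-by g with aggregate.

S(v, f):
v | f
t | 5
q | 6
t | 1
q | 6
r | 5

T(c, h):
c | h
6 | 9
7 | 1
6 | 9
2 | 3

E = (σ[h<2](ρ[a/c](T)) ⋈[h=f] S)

Stepwise |·|:
  T → 4
  ρ[a/c](T) → 4
  σ[h<2](ρ[a/c](T)) → 1
  S → 5
  (σ[h<2](ρ[a/c](T)) ⋈[h=f] S) → 1

|E| = 1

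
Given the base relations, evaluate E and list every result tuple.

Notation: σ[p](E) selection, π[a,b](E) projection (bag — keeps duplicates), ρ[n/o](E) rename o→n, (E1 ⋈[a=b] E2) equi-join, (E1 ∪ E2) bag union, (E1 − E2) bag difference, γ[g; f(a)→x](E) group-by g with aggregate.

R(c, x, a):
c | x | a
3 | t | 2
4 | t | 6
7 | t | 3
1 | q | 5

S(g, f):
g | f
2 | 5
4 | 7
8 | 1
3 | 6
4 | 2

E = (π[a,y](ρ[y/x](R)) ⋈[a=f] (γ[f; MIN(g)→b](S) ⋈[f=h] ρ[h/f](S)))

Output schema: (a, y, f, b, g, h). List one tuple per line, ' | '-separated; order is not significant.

Stepwise |·|:
  R → 4
  ρ[y/x](R) → 4
  π[a,y](ρ[y/x](R)) → 4
  S → 5
  γ[f; MIN(g)→b](S) → 5
  S → 5
  ρ[h/f](S) → 5
  (γ[f; MIN(g)→b](S) ⋈[f=h] ρ[h/f](S)) → 5
  (π[a,y](ρ[y/x](R)) ⋈[a=f] (γ[f; MIN(g)→b](S) ⋈[f=h] ρ[h/f](S))) → 3

== RESULT ==
a | y | f | b | g | h
2 | t | 2 | 4 | 4 | 2
5 | q | 5 | 2 | 2 | 5
6 | t | 6 | 3 | 3 | 6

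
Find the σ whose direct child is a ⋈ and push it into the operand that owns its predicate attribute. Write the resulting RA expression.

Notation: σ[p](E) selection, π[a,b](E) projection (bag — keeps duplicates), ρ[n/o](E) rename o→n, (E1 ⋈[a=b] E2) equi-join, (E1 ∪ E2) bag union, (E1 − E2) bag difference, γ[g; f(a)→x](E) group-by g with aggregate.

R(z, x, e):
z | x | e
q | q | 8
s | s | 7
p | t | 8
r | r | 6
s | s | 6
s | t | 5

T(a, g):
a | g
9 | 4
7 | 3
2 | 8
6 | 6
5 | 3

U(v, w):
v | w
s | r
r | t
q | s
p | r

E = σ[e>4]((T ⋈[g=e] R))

σ filters on e, owned by the right side.
E' = (T ⋈[g=e] σ[e>4](R))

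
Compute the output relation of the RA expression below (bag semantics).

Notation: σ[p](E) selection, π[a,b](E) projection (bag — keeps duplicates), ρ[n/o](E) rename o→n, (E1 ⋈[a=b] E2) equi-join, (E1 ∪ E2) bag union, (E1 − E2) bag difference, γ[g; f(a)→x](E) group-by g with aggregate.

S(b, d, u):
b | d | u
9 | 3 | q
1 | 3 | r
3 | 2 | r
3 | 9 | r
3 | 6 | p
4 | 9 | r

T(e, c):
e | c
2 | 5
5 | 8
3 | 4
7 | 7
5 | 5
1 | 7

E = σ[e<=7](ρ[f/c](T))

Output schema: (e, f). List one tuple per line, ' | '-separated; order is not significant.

Row counts bottom-up:
  T → 6
  ρ[f/c](T) → 6
  σ[e<=7](ρ[f/c](T)) → 6

== RESULT ==
e | f
1 | 7
2 | 5
3 | 4
5 | 5
5 | 8
7 | 7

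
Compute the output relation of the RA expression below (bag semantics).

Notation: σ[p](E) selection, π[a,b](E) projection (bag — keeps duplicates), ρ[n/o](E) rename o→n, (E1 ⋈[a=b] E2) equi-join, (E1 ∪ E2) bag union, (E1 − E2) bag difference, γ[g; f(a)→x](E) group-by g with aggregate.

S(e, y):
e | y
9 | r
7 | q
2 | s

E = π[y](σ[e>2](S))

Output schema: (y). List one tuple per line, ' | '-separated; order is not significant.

Row counts bottom-up:
  S → 3
  σ[e>2](S) → 2
  π[y](σ[e>2](S)) → 2

== RESULT ==
y
q
r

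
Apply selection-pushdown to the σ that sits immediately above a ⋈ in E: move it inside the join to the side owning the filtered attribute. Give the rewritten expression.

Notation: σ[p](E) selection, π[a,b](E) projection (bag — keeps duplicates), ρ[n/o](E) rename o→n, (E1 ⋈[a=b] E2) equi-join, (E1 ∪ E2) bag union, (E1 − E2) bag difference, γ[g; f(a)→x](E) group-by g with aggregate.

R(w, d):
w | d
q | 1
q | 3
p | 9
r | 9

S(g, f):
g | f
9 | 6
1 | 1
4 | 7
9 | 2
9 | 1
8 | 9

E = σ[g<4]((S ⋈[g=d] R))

σ filters on g, owned by the left side.
E' = (σ[g<4](S) ⋈[g=d] R)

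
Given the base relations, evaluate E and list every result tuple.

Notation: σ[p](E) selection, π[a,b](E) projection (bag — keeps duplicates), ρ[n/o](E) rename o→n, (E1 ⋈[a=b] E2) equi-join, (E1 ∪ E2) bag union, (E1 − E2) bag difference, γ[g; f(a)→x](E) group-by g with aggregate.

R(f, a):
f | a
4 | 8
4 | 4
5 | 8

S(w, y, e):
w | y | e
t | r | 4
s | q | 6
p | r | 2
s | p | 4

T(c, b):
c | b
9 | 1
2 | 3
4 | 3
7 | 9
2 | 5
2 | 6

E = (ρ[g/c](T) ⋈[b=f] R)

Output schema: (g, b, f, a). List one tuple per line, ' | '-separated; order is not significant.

Per-node cardinality:
  T → 6
  ρ[g/c](T) → 6
  R → 3
  (ρ[g/c](T) ⋈[b=f] R) → 1

== RESULT ==
g | b | f | a
2 | 5 | 5 | 8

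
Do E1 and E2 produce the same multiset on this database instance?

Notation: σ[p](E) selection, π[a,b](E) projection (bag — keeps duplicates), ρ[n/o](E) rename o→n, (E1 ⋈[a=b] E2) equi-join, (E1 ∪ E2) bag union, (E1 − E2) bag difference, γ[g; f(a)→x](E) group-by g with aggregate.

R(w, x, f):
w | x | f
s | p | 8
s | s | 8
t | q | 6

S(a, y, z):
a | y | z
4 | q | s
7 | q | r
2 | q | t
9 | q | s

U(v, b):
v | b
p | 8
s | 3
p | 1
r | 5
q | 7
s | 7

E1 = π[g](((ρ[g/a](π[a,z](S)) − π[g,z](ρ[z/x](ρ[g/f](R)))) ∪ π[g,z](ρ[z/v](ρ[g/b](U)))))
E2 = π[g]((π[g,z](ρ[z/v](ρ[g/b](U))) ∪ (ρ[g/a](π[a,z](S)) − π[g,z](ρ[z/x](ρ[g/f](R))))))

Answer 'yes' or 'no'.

E1 stepwise |·|:
  S → 4
  π[a,z](S) → 4
  ρ[g/a](π[a,z](S)) → 4
  R → 3
  ρ[g/f](R) → 3
  ρ[z/x](ρ[g/f](R)) → 3
  π[g,z](ρ[z/x](ρ[g/f](R))) → 3
  (ρ[g/a](π[a,z](S)) − π[g,z](ρ[z/x](ρ[g/f](R)))) → 4
  U → 6
  ρ[g/b](U) → 6
  ρ[z/v](ρ[g/b](U)) → 6
  π[g,z](ρ[z/v](ρ[g/b](U))) → 6
  ((ρ[g/a](π[a,z](S)) − π[g,z](ρ[z/x](ρ[g/f](R)))) ∪ π[g,z](ρ[z/v](ρ[g/b](U)))) → 10
  π[g](((ρ[g/a](π[a,z](S)) − π[g,z](ρ[z/x](ρ[g/f](R)))) ∪ π[g,z](ρ[z/v](ρ[g/b](U))))) → 10
E2 stepwise |·|:
  U → 6
  ρ[g/b](U) → 6
  ρ[z/v](ρ[g/b](U)) → 6
  π[g,z](ρ[z/v](ρ[g/b](U))) → 6
  S → 4
  π[a,z](S) → 4
  ρ[g/a](π[a,z](S)) → 4
  R → 3
  ρ[g/f](R) → 3
  ρ[z/x](ρ[g/f](R)) → 3
  π[g,z](ρ[z/x](ρ[g/f](R))) → 3
  (ρ[g/a](π[a,z](S)) − π[g,z](ρ[z/x](ρ[g/f](R)))) → 4
  (π[g,z](ρ[z/v](ρ[g/b](U))) ∪ (ρ[g/a](π[a,z](S)) − π[g,z](ρ[z/x](ρ[g/f](R))))) → 10
  π[g]((π[g,z](ρ[z/v](ρ[g/b](U))) ∪ (ρ[g/a](π[a,z](S)) − π[g,z](ρ[z/x](ρ[g/f](R)))))) → 10

E1 and E2 produce the same multiset:
g
1
2
3
4
5
7
7
7
8
9

yes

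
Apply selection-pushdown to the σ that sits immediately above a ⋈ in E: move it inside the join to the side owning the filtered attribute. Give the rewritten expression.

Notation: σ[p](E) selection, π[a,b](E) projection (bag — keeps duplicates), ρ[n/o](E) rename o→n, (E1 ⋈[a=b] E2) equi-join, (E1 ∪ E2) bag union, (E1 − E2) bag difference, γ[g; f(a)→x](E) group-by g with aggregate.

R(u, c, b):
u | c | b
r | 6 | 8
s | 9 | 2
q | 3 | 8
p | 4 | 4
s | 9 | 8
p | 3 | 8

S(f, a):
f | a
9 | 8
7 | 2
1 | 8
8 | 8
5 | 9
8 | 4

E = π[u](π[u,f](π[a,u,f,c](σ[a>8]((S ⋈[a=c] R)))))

σ filters on a, owned by the left side.
E' = π[u](π[u,f](π[a,u,f,c]((σ[a>8](S) ⋈[a=c] R))))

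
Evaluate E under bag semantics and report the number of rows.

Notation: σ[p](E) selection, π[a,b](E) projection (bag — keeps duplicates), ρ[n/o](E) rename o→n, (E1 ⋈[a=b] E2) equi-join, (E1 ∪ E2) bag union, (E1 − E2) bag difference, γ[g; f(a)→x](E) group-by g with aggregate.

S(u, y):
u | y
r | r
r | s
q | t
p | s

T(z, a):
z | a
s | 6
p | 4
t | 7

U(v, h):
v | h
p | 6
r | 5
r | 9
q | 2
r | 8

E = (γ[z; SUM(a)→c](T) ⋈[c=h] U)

Row counts bottom-up:
  T → 3
  γ[z; SUM(a)→c](T) → 3
  U → 5
  (γ[z; SUM(a)→c](T) ⋈[c=h] U) → 1

|E| = 1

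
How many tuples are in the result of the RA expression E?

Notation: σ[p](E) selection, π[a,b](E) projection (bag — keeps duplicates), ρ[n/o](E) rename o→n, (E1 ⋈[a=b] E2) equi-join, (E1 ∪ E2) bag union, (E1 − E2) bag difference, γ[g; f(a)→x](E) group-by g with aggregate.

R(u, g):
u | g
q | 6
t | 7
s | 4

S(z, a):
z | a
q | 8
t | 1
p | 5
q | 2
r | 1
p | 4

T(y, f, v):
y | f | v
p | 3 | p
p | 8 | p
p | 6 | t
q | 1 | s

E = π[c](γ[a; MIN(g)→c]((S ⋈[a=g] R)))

Per-node cardinality:
  S → 6
  R → 3
  (S ⋈[a=g] R) → 1
  γ[a; MIN(g)→c]((S ⋈[a=g] R)) → 1
  π[c](γ[a; MIN(g)→c]((S ⋈[a=g] R))) → 1

|E| = 1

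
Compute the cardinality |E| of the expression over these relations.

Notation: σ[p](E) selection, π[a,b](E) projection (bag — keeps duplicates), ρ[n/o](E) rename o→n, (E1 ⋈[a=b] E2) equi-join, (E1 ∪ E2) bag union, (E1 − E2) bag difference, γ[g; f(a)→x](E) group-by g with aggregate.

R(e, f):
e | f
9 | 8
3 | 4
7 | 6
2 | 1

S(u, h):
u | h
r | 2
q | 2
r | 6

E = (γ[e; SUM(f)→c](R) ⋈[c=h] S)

Per-node cardinality:
  R → 4
  γ[e; SUM(f)→c](R) → 4
  S → 3
  (γ[e; SUM(f)→c](R) ⋈[c=h] S) → 1

|E| = 1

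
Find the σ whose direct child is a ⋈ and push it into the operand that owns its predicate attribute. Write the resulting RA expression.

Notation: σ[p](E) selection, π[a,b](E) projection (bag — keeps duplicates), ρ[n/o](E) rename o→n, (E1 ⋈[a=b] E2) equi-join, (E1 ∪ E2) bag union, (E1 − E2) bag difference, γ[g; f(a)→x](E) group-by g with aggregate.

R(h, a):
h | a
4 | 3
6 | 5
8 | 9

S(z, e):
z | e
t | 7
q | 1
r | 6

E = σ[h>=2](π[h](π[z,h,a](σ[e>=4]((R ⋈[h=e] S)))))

σ filters on e, owned by the right side.
E' = σ[h>=2](π[h](π[z,h,a]((R ⋈[h=e] σ[e>=4](S)))))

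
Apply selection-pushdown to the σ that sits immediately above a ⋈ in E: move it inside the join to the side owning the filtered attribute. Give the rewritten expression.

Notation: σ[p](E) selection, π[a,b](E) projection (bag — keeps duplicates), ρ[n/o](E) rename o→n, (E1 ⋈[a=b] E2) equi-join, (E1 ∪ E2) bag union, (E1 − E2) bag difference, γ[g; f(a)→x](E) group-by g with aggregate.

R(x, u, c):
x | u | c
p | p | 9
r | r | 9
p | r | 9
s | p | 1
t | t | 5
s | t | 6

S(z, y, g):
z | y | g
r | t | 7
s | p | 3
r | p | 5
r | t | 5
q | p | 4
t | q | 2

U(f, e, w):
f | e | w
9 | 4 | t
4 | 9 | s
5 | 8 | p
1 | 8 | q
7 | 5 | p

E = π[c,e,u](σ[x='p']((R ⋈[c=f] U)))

σ filters on x, owned by the left side.
E' = π[c,e,u]((σ[x='p'](R) ⋈[c=f] U))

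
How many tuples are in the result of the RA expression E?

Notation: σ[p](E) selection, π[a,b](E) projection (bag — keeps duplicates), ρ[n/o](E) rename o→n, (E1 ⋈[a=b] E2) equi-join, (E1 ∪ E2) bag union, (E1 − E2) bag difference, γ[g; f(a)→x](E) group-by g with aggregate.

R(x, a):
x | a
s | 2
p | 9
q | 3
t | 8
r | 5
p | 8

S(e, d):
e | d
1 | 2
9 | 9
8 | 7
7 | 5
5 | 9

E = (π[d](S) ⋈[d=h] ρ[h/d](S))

Stepwise |·|:
  S → 5
  π[d](S) → 5
  S → 5
  ρ[h/d](S) → 5
  (π[d](S) ⋈[d=h] ρ[h/d](S)) → 7

|E| = 7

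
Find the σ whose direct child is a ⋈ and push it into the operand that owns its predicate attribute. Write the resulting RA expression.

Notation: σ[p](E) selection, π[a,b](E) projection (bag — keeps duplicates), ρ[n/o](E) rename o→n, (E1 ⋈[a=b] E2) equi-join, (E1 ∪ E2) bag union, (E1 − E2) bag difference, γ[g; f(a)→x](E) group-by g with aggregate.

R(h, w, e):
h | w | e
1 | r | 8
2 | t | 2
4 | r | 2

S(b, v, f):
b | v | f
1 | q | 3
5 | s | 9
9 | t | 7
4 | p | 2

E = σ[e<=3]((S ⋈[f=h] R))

σ filters on e, owned by the right side.
E' = (S ⋈[f=h] σ[e<=3](R))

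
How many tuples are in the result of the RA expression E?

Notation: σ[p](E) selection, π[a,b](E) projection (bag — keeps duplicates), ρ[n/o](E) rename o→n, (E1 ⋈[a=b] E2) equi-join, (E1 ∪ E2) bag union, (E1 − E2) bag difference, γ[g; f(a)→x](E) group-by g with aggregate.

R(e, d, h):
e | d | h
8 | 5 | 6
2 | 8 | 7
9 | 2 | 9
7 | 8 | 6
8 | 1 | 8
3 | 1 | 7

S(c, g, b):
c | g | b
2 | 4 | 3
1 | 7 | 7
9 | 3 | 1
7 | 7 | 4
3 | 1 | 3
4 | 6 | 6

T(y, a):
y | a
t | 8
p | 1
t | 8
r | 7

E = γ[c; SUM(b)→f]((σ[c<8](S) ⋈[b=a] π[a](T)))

Stepwise |·|:
  S → 6
  σ[c<8](S) → 5
  T → 4
  π[a](T) → 4
  (σ[c<8](S) ⋈[b=a] π[a](T)) → 1
  γ[c; SUM(b)→f]((σ[c<8](S) ⋈[b=a] π[a](T))) → 1

|E| = 1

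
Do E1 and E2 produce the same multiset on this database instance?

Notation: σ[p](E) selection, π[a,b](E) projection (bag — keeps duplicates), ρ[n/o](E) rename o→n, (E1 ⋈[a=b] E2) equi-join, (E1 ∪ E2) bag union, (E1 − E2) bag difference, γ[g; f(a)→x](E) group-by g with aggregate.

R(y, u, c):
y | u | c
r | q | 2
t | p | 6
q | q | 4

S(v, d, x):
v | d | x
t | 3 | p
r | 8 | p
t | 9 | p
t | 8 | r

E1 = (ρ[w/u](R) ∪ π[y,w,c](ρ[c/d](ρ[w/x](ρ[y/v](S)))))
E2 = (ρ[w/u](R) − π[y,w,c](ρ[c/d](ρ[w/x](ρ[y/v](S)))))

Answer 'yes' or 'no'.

E1 stepwise |·|:
  R → 3
  ρ[w/u](R) → 3
  S → 4
  ρ[y/v](S) → 4
  ρ[w/x](ρ[y/v](S)) → 4
  ρ[c/d](ρ[w/x](ρ[y/v](S))) → 4
  π[y,w,c](ρ[c/d](ρ[w/x](ρ[y/v](S)))) → 4
  (ρ[w/u](R) ∪ π[y,w,c](ρ[c/d](ρ[w/x](ρ[y/v](S))))) → 7
E2 stepwise |·|:
  R → 3
  ρ[w/u](R) → 3
  S → 4
  ρ[y/v](S) → 4
  ρ[w/x](ρ[y/v](S)) → 4
  ρ[c/d](ρ[w/x](ρ[y/v](S))) → 4
  π[y,w,c](ρ[c/d](ρ[w/x](ρ[y/v](S)))) → 4
  (ρ[w/u](R) − π[y,w,c](ρ[c/d](ρ[w/x](ρ[y/v](S))))) → 3

E1 result:
y | w | c
q | q | 4
r | p | 8
r | q | 2
t | p | 3
t | p | 6
t | p | 9
t | r | 8
E2 result:
y | w | c
q | q | 4
r | q | 2
t | p | 6
Witness: ('t', 'r', 8) appears 1× in E1 but 0× in E2.

no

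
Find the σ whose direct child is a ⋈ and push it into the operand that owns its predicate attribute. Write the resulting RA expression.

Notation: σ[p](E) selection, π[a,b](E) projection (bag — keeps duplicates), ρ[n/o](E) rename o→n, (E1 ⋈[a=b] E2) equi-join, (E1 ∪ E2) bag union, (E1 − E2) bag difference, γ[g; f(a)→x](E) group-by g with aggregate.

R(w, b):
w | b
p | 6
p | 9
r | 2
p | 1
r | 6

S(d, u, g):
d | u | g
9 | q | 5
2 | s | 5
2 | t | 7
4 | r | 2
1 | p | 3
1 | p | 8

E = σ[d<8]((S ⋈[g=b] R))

σ filters on d, owned by the left side.
E' = (σ[d<8](S) ⋈[g=b] R)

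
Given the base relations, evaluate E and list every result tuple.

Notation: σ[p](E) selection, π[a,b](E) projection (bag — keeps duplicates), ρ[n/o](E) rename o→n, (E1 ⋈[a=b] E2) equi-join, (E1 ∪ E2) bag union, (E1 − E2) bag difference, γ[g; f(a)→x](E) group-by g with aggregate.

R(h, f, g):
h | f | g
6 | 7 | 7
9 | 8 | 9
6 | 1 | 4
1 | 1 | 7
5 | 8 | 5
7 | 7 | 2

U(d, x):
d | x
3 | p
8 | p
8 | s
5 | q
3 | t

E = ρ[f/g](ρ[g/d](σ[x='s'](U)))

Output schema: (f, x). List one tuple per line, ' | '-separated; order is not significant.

Subexpression sizes:
  U → 5
  σ[x='s'](U) → 1
  ρ[g/d](σ[x='s'](U)) → 1
  ρ[f/g](ρ[g/d](σ[x='s'](U))) → 1

== RESULT ==
f | x
8 | s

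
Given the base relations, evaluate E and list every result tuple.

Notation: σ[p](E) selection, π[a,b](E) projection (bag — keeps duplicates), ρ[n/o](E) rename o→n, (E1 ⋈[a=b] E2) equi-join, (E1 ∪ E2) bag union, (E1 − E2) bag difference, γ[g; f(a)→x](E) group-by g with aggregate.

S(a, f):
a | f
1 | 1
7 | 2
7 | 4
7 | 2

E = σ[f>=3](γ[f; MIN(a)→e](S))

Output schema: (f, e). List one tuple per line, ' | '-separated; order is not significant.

Subexpression sizes:
  S → 4
  γ[f; MIN(a)→e](S) → 3
  σ[f>=3](γ[f; MIN(a)→e](S)) → 1

== RESULT ==
f | e
4 | 7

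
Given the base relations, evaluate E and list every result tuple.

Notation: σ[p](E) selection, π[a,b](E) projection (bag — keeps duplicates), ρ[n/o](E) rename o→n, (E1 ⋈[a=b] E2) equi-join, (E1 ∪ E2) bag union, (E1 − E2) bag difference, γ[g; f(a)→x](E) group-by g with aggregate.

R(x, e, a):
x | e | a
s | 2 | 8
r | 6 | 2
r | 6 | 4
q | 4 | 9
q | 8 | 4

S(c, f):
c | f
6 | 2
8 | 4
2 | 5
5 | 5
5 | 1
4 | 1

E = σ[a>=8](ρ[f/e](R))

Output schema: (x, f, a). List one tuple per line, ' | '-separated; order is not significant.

Row counts bottom-up:
  R → 5
  ρ[f/e](R) → 5
  σ[a>=8](ρ[f/e](R)) → 2

== RESULT ==
x | f | a
q | 4 | 9
s | 2 | 8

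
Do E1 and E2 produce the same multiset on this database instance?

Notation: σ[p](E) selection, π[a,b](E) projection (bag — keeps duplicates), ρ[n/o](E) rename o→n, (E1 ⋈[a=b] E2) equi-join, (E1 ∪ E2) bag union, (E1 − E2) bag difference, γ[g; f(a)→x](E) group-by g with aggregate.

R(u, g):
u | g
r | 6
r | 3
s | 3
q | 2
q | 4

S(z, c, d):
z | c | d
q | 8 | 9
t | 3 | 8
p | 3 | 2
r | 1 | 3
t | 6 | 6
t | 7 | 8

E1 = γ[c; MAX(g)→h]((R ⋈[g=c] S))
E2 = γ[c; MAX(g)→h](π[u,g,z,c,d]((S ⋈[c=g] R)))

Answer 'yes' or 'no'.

E1 stepwise |·|:
  R → 5
  S → 6
  (R ⋈[g=c] S) → 5
  γ[c; MAX(g)→h]((R ⋈[g=c] S)) → 2
E2 stepwise |·|:
  S → 6
  R → 5
  (S ⋈[c=g] R) → 5
  π[u,g,z,c,d]((S ⋈[c=g] R)) → 5
  γ[c; MAX(g)→h](π[u,g,z,c,d]((S ⋈[c=g] R))) → 2

E1 and E2 produce the same multiset:
c | h
3 | 3
6 | 6

yes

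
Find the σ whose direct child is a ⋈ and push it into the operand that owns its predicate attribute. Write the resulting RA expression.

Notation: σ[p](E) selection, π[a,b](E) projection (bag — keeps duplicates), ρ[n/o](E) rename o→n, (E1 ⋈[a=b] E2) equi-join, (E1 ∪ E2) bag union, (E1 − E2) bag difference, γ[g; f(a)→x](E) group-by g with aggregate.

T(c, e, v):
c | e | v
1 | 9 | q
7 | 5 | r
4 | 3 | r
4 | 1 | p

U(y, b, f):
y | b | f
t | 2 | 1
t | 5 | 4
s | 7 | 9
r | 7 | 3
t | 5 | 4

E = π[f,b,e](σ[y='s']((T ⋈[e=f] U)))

σ filters on y, owned by the right side.
E' = π[f,b,e]((T ⋈[e=f] σ[y='s'](U)))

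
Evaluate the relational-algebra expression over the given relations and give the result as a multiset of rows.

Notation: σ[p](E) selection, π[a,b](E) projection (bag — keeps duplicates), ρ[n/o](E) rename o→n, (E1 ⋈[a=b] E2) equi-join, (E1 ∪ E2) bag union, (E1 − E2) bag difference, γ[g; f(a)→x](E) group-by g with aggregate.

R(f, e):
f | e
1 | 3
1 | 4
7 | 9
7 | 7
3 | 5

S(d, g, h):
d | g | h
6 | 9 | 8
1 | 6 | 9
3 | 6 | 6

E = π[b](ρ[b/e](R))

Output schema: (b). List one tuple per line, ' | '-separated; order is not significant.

Row counts bottom-up:
  R → 5
  ρ[b/e](R) → 5
  π[b](ρ[b/e](R)) → 5

== RESULT ==
b
3
4
5
7
9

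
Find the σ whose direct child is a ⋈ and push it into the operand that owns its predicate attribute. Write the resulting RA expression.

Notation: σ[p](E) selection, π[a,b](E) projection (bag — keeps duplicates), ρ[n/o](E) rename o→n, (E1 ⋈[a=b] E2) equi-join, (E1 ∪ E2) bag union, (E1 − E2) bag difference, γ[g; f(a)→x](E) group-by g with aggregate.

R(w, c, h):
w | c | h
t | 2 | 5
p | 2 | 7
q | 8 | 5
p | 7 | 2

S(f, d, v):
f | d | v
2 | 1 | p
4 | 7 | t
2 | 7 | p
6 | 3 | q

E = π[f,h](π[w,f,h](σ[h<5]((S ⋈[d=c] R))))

σ filters on h, owned by the right side.
E' = π[f,h](π[w,f,h]((S ⋈[d=c] σ[h<5](R))))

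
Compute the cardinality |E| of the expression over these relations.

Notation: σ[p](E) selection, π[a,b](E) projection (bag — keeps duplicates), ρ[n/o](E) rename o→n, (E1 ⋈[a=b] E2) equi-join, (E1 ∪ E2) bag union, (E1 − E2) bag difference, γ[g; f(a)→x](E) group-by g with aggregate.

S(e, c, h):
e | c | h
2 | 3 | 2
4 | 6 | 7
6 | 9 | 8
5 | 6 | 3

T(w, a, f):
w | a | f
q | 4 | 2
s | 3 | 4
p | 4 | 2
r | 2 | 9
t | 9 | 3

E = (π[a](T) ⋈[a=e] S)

Stepwise |·|:
  T → 5
  π[a](T) → 5
  S → 4
  (π[a](T) ⋈[a=e] S) → 3

|E| = 3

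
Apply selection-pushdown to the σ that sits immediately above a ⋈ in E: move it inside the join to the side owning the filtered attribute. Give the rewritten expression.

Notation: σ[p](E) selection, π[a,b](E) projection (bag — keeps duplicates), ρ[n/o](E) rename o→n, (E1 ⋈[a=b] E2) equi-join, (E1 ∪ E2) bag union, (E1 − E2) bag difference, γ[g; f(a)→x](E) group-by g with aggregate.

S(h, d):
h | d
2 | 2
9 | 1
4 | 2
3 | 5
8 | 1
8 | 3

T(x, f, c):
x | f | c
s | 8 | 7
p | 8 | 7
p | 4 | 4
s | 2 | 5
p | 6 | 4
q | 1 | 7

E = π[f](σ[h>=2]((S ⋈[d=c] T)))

σ filters on h, owned by the left side.
E' = π[f]((σ[h>=2](S) ⋈[d=c] T))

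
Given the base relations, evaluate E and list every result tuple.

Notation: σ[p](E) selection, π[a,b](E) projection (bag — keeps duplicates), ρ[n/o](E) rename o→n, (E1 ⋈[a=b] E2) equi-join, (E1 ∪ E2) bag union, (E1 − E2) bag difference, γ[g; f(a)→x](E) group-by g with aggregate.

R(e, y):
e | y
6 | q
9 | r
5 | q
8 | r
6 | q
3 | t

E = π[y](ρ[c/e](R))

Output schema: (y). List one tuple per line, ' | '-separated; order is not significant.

Subexpression sizes:
  R → 6
  ρ[c/e](R) → 6
  π[y](ρ[c/e](R)) → 6

== RESULT ==
y
q
q
q
r
r
t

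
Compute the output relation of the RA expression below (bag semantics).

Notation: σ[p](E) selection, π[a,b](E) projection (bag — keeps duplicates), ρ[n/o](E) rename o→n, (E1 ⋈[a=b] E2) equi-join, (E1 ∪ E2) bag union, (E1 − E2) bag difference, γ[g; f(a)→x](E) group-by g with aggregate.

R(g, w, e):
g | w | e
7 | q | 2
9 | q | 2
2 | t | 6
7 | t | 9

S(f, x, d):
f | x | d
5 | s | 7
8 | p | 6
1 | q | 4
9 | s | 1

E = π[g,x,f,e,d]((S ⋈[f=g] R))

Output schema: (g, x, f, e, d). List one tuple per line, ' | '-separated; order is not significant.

Row counts bottom-up:
  S → 4
  R → 4
  (S ⋈[f=g] R) → 1
  π[g,x,f,e,d]((S ⋈[f=g] R)) → 1

== RESULT ==
g | x | f | e | d
9 | s | 9 | 2 | 1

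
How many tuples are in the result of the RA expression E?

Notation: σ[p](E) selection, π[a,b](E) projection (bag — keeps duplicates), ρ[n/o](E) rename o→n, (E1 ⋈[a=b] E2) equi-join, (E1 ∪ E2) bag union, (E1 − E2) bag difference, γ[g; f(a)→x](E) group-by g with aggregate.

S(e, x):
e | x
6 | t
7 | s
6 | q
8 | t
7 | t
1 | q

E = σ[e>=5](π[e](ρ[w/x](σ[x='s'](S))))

Stepwise |·|:
  S → 6
  σ[x='s'](S) → 1
  ρ[w/x](σ[x='s'](S)) → 1
  π[e](ρ[w/x](σ[x='s'](S))) → 1
  σ[e>=5](π[e](ρ[w/x](σ[x='s'](S)))) → 1

|E| = 1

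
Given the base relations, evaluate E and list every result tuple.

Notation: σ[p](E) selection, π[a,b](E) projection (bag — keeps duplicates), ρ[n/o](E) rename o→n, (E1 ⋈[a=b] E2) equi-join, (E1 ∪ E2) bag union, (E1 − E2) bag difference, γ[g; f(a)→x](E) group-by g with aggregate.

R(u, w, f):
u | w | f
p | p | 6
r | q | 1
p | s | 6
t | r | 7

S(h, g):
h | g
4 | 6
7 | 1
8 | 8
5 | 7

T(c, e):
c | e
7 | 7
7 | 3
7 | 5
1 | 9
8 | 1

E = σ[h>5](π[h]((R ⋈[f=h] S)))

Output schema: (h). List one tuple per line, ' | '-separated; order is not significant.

Stepwise |·|:
  R → 4
  S → 4
  (R ⋈[f=h] S) → 1
  π[h]((R ⋈[f=h] S)) → 1
  σ[h>5](π[h]((R ⋈[f=h] S))) → 1

== RESULT ==
h
7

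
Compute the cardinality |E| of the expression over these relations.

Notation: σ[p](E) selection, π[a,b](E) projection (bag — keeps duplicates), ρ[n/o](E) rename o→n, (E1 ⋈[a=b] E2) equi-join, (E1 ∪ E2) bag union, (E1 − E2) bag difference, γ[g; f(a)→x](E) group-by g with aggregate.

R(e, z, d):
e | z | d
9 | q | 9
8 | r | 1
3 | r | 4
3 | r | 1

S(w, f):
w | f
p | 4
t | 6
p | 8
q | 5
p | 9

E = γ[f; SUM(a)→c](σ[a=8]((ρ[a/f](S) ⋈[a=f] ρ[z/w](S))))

Per-node cardinality:
  S → 5
  ρ[a/f](S) → 5
  S → 5
  ρ[z/w](S) → 5
  (ρ[a/f](S) ⋈[a=f] ρ[z/w](S)) → 5
  σ[a=8]((ρ[a/f](S) ⋈[a=f] ρ[z/w](S))) → 1
  γ[f; SUM(a)→c](σ[a=8]((ρ[a/f](S) ⋈[a=f] ρ[z/w](S)))) → 1

|E| = 1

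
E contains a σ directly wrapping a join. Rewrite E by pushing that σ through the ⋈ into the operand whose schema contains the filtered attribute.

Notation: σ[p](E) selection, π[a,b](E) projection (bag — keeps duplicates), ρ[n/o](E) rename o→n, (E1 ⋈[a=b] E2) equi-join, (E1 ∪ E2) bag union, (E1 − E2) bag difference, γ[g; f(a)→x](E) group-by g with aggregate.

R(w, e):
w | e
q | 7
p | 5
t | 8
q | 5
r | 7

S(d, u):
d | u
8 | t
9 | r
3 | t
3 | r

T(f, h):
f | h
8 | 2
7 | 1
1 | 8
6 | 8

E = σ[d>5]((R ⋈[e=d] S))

σ filters on d, owned by the right side.
E' = (R ⋈[e=d] σ[d>5](S))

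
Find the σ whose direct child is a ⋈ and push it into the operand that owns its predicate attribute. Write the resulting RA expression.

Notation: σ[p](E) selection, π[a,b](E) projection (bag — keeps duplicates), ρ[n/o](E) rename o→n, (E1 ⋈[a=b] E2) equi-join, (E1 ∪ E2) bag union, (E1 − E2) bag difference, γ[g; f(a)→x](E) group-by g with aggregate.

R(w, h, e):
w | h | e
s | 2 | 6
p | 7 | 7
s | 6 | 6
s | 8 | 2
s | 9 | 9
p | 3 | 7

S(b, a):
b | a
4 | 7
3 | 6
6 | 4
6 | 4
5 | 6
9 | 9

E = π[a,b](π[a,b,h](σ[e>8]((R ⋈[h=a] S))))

σ filters on e, owned by the left side.
E' = π[a,b](π[a,b,h]((σ[e>8](R) ⋈[h=a] S)))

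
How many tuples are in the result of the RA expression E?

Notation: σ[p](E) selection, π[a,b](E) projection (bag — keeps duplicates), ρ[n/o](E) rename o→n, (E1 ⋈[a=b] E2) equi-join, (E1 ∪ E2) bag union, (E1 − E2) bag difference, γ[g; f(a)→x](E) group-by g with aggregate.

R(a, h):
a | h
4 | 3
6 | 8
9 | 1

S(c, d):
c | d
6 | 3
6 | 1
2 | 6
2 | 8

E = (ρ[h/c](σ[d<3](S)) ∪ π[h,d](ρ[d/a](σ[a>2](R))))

Stepwise |·|:
  S → 4
  σ[d<3](S) → 1
  ρ[h/c](σ[d<3](S)) → 1
  R → 3
  σ[a>2](R) → 3
  ρ[d/a](σ[a>2](R)) → 3
  π[h,d](ρ[d/a](σ[a>2](R))) → 3
  (ρ[h/c](σ[d<3](S)) ∪ π[h,d](ρ[d/a](σ[a>2](R)))) → 4

|E| = 4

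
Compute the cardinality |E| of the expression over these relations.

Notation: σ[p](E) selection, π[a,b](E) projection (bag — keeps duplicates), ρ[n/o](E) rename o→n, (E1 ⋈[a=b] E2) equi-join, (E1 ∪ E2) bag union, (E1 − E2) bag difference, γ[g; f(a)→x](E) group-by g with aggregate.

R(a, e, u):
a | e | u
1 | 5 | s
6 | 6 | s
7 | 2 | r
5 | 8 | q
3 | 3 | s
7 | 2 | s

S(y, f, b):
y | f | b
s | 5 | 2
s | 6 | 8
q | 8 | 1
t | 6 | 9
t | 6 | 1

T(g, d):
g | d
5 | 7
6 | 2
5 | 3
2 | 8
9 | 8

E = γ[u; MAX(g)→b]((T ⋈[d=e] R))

Stepwise |·|:
  T → 5
  R → 6
  (T ⋈[d=e] R) → 5
  γ[u; MAX(g)→b]((T ⋈[d=e] R)) → 3

|E| = 3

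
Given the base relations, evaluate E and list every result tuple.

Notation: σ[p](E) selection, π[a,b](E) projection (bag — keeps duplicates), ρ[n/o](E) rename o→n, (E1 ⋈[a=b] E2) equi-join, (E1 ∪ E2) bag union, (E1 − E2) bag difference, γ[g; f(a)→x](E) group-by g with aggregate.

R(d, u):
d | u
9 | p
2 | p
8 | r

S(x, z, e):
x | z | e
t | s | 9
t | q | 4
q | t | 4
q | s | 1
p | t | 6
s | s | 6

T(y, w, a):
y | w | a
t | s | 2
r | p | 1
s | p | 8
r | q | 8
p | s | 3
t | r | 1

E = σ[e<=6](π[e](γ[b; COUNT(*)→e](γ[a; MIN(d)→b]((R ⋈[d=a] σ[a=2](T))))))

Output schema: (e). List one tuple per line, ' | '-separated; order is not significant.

Row counts bottom-up:
  R → 3
  T → 6
  σ[a=2](T) → 1
  (R ⋈[d=a] σ[a=2](T)) → 1
  γ[a; MIN(d)→b]((R ⋈[d=a] σ[a=2](T))) → 1
  γ[b; COUNT(*)→e](γ[a; MIN(d)→b]((R ⋈[d=a] σ[a=2](T)))) → 1
  π[e](γ[b; COUNT(*)→e](γ[a; MIN(d)→b]((R ⋈[d=a] σ[a=2](T))))) → 1
  σ[e<=6](π[e](γ[b; COUNT(*)→e](γ[a; MIN(d)→b]((R ⋈[d=a] σ[a=2](T)))))) → 1

== RESULT ==
e
1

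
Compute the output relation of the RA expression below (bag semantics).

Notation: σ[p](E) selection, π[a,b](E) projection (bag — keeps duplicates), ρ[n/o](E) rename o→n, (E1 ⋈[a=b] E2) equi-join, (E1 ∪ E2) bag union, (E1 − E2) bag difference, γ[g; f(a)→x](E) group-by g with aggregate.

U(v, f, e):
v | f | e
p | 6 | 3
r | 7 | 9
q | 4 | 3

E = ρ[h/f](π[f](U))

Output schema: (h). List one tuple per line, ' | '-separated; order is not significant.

Per-node cardinality:
  U → 3
  π[f](U) → 3
  ρ[h/f](π[f](U)) → 3

== RESULT ==
h
4
6
7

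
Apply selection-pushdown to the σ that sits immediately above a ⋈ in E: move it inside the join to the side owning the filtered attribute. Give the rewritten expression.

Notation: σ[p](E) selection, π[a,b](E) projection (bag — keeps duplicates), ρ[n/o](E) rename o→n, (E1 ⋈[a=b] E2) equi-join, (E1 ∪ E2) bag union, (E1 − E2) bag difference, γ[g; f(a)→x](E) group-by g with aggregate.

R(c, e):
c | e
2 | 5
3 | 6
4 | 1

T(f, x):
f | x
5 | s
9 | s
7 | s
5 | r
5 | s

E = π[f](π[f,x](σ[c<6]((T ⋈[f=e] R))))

σ filters on c, owned by the right side.
E' = π[f](π[f,x]((T ⋈[f=e] σ[c<6](R))))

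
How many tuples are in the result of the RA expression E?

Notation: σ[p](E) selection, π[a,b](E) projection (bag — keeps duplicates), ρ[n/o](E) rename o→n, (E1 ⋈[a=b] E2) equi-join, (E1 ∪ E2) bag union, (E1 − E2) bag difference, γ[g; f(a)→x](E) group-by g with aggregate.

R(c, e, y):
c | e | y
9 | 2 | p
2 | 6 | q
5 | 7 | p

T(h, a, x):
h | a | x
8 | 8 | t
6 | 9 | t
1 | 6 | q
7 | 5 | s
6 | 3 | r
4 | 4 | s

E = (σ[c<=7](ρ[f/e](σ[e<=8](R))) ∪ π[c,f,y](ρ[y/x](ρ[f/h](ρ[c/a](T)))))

Per-node cardinality:
  R → 3
  σ[e<=8](R) → 3
  ρ[f/e](σ[e<=8](R)) → 3
  σ[c<=7](ρ[f/e](σ[e<=8](R))) → 2
  T → 6
  ρ[c/a](T) → 6
  ρ[f/h](ρ[c/a](T)) → 6
  ρ[y/x](ρ[f/h](ρ[c/a](T))) → 6
  π[c,f,y](ρ[y/x](ρ[f/h](ρ[c/a](T)))) → 6
  (σ[c<=7](ρ[f/e](σ[e<=8](R))) ∪ π[c,f,y](ρ[y/x](ρ[f/h](ρ[c/a](T))))) → 8

|E| = 8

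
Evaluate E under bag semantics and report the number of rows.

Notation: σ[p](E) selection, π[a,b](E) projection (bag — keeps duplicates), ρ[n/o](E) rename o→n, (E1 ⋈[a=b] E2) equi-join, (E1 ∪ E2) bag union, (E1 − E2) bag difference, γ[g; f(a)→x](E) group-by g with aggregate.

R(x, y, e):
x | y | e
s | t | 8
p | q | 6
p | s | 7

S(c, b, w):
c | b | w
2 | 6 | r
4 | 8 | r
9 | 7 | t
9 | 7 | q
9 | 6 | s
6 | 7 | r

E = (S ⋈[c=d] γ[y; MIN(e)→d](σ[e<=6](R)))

Row counts bottom-up:
  S → 6
  R → 3
  σ[e<=6](R) → 1
  γ[y; MIN(e)→d](σ[e<=6](R)) → 1
  (S ⋈[c=d] γ[y; MIN(e)→d](σ[e<=6](R))) → 1

|E| = 1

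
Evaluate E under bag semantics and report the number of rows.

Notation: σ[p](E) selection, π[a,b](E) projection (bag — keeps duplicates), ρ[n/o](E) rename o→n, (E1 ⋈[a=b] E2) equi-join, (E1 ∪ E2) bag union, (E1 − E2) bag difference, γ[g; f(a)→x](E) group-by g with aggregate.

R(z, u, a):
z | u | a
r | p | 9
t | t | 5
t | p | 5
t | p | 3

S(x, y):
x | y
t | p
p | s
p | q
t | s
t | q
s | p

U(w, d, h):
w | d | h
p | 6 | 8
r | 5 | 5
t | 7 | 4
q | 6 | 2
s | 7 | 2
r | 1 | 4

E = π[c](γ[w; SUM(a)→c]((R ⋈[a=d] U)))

Stepwise |·|:
  R → 4
  U → 6
  (R ⋈[a=d] U) → 2
  γ[w; SUM(a)→c]((R ⋈[a=d] U)) → 1
  π[c](γ[w; SUM(a)→c]((R ⋈[a=d] U))) → 1

|E| = 1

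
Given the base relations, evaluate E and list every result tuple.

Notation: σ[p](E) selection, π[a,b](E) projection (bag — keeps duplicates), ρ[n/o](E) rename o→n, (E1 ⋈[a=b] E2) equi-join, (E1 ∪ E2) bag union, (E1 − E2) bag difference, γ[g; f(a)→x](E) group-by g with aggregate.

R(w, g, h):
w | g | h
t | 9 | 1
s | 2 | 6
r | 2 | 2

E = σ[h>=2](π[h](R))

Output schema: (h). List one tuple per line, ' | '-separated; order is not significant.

Stepwise |·|:
  R → 3
  π[h](R) → 3
  σ[h>=2](π[h](R)) → 2

== RESULT ==
h
2
6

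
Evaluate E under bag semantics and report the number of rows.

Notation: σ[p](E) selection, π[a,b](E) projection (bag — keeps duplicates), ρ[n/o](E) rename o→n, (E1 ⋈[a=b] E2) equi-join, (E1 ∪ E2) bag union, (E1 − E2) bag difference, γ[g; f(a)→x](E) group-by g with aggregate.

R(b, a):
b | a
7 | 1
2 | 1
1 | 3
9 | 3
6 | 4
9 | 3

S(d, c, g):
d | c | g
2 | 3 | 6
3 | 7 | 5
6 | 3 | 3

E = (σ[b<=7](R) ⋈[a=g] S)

Stepwise |·|:
  R → 6
  σ[b<=7](R) → 4
  S → 3
  (σ[b<=7](R) ⋈[a=g] S) → 1

|E| = 1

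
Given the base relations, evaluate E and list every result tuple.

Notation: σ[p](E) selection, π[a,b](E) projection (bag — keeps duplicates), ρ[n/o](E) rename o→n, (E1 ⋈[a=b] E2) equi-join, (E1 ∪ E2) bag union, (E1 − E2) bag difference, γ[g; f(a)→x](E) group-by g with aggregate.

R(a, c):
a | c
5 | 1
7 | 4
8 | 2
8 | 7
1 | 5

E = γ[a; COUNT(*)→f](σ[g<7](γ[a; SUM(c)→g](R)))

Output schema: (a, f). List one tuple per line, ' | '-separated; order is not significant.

Row counts bottom-up:
  R → 5
  γ[a; SUM(c)→g](R) → 4
  σ[g<7](γ[a; SUM(c)→g](R)) → 3
  γ[a; COUNT(*)→f](σ[g<7](γ[a; SUM(c)→g](R))) → 3

== RESULT ==
a | f
1 | 1
5 | 1
7 | 1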